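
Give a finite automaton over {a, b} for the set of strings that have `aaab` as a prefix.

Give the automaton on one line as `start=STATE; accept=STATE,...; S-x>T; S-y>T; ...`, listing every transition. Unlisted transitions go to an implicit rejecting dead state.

start=s0; accept=s4; s0-a>s1; s0-b>s5; s1-a>s2; s1-b>s5; s2-a>s3; s2-b>s5; s3-a>s5; s3-b>s4; s4-a>s4; s4-b>s4; s5-a>s5; s5-b>s5

Check the first 4 symbols one by one: s0 through s3 record how many have matched `aaab` so far; any wrong symbol goes to the dead state s5. After all 4 match we enter the accepting sink s4.
6 states suffice.
        a   b  
>  s0   s1  s5 
   s1   s2  s5 
   s2   s3  s5 
   s3   s5  s4 
 * s4   s4  s4 
   s5   s5  s5 
(> = start, * = accepting)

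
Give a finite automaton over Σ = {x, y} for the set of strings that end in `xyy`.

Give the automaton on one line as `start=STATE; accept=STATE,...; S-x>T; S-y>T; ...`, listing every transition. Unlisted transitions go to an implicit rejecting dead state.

start=q0; accept=q3; q0-x>q1; q0-y>q0; q1-x>q1; q1-y>q2; q2-x>q1; q2-y>q3; q3-x>q1; q3-y>q0

Let each state record the length of the longest suffix of the input read so far that is also a prefix of `xyy`. q1 means the last symbol is `x`; q2 means the last 2 symbols are `xy`; q3 means the last 3 symbols are `xyy`. Accept only at q3, where the string currently ends in `xyy`.
4 states suffice.
        x   y  
>  q0   q1  q0 
   q1   q1  q2 
   q2   q1  q3 
 * q3   q1  q0 
(> = start, * = accepting)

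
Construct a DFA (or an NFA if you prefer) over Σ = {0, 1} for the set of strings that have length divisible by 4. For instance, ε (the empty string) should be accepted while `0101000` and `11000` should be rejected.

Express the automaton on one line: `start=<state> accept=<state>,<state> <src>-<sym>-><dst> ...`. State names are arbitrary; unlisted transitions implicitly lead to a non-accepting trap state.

start=s0 accept=s0 s0-0->s1 s0-1->s1 s1-0->s2 s1-1->s2 s2-0->s3 s2-1->s3 s3-0->s0 s3-1->s0

Count input length modulo 4: every symbol advances one step around the cycle s0 → s1 → s2 → s3 → s0. Accept at s0.
A 4-state machine:
        0   1  
>* s0   s1  s1 
   s1   s2  s2 
   s2   s3  s3 
   s3   s0  s0 
(> = start, * = accepting)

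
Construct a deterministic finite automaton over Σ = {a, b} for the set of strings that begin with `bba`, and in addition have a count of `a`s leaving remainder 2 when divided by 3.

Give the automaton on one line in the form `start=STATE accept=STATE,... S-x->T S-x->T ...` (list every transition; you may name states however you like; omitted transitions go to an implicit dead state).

Build one automaton per condition and run them in lockstep. One (5 states) tracks whether the input so far still matches the prefix `bba`; the other (3 states) tracks the count of `a`s modulo 3. Each combined state is a pair, one component from each; accept when both components accept.
        a   b  
>  q0   q1  q2 
   q1   q3  q1 
   q2   q1  q4 
   q3   q5  q3 
   q4   q6  q5 
   q5   q1  q5 
   q6   q7  q6 
 * q7   q8  q7 
   q8   q6  q8 
(> = start, * = accepting)

start=q0 accept=q7 q0-a->q1 q0-b->q2 q1-a->q3 q1-b->q1 q2-a->q1 q2-b->q4 q3-a->q5 q3-b->q3 q4-a->q6 q4-b->q5 q5-a->q1 q5-b->q5 q6-a->q7 q6-b->q6 q7-a->q8 q7-b->q7 q8-a->q6 q8-b->q8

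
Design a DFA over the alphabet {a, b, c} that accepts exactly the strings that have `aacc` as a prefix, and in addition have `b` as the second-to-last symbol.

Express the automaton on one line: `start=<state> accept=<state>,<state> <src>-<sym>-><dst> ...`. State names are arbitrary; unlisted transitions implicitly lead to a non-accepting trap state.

start=q0 accept=q7,q8 q0-a->q1 q0-b->q2 q0-c->q2 q1-a->q3 q1-b->q2 q1-c->q2 q2-a->q2 q2-b->q2 q2-c->q2 q3-a->q2 q3-b->q2 q3-c->q4 q4-a->q2 q4-b->q2 q4-c->q5 q5-a->q5 q5-b->q6 q5-c->q5 q6-a->q7 q6-b->q8 q6-c->q7 q7-a->q5 q7-b->q6 q7-c->q5 q8-a->q7 q8-b->q8 q8-c->q7

Handle the two conditions separately and then intersect. The first has 6 states tracking whether the input so far still matches the prefix `aacc`; the second has 13 states tracking the last 2 symbols read. A product state is a pair (one from each), accepting exactly when both do. After merging equivalent states the machine shrinks.
A 9-state machine:
        a   b   c  
>  q0   q1  q2  q2 
   q1   q3  q2  q2 
   q2   q2  q2  q2 
   q3   q2  q2  q4 
   q4   q2  q2  q5 
   q5   q5  q6  q5 
   q6   q7  q8  q7 
 * q7   q5  q6  q5 
 * q8   q7  q8  q7 
(> = start, * = accepting)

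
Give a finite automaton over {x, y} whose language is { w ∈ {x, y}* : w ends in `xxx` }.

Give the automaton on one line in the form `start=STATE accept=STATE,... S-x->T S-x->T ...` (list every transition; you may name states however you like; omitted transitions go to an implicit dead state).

start=q0 accept=q3 q0-x->q1 q0-y->q0 q1-x->q2 q1-y->q0 q2-x->q3 q2-y->q0 q3-x->q3 q3-y->q0

Let each state record the length of the longest suffix of the input read so far that is also a prefix of `xxx`. q1 means the last symbol is `x`; q2 means the last 2 symbols are `xx`; q3 means the last 3 symbols are `xxx`. Accept only at q3, where the string currently ends in `xxx`.
With 4 states:
        x   y  
>  q0   q1  q0 
   q1   q2  q0 
   q2   q3  q0 
 * q3   q3  q0 
(> = start, * = accepting)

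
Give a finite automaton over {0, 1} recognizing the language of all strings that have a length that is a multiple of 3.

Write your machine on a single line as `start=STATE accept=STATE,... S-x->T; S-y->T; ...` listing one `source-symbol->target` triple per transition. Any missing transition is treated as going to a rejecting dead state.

start=S0; accept=S0; S0-0->S1; S0-1->S1; S1-0->S2; S1-1->S2; S2-0->S0; S2-1->S0

Only the length mod 3 matters, so use a 3-cycle: from any state, every input symbol moves to the next state, wrapping S2 back to S0. Mark S0 accepting.
With 3 states:
        0   1  
>* S0   S1  S1 
   S1   S2  S2 
   S2   S0  S0 
(> = start, * = accepting)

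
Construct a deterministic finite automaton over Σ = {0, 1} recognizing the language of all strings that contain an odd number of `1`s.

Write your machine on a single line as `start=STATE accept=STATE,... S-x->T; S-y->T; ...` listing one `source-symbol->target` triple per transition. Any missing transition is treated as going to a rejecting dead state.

start=s0; accept=s1; s0-0->s0; s0-1->s1; s1-0->s1; s1-1->s0

The only thing that matters is how many `1`s have appeared, reduced mod 2. Use one state per residue: s0 for 0, …, s1 for 1. Reading `1` moves to the next residue; anything else stays put. s1 is accepting.
A 2-state machine:
        0   1  
>  s0   s0  s1 
 * s1   s1  s0 
(> = start, * = accepting)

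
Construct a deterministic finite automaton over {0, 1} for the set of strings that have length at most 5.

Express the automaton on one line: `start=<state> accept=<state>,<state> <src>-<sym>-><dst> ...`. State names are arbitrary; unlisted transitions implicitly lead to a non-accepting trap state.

start=S0 accept=S0,S1,S2,S3,S4,S5 S0-0->S1 S0-1->S1 S1-0->S2 S1-1->S2 S2-0->S3 S2-1->S3 S3-0->S4 S3-1->S4 S4-0->S5 S4-1->S5 S5-0->S6 S5-1->S6 S6-0->S6 S6-1->S6

We only need to distinguish lengths 0, 1, …, 5, and '>5'. Chain S0 → S1 → S2 → S3 → S4 → S5 → S6 on every symbol, with S6 looping. Accepting states: {S0, S1, S2, S3, S4, S5}.
        0   1  
>* S0   S1  S1 
 * S1   S2  S2 
 * S2   S3  S3 
 * S3   S4  S4 
 * S4   S5  S5 
 * S5   S6  S6 
   S6   S6  S6 
(> = start, * = accepting)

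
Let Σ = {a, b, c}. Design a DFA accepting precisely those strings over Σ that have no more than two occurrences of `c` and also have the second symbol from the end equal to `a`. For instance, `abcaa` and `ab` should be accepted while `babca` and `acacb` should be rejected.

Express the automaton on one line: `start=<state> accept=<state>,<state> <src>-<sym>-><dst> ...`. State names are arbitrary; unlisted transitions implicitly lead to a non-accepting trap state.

start=q0 accept=q3,q4,q5,q8,q9,q12 q0-a->q1 q0-b->q0 q0-c->q2 q1-a->q3 q1-b->q4 q1-c->q5 q2-a->q6 q2-b->q2 q2-c->q7 q3-a->q3 q3-b->q4 q3-c->q5 q4-a->q1 q4-b->q0 q4-c->q2 q5-a->q6 q5-b->q2 q5-c->q7 q6-a->q8 q6-b->q5 q6-c->q9 q7-a->q10 q7-b->q7 q7-c->q11 q8-a->q8 q8-b->q5 q8-c->q9 q9-a->q10 q9-b->q7 q9-c->q11 q10-a->q12 q10-b->q9 q10-c->q11 q11-a->q11 q11-b->q11 q11-c->q11 q12-a->q12 q12-b->q9 q12-c->q11

Handle the two conditions separately and then intersect. One (4 states) tracks the count of `c`s, saturating at 3; the other (13 states) tracks the last 2 symbols read. Each combined state is a pair, one component from each; accept when both components accept. Equivalent product states are then merged.
A 13-state machine:
          a    b    c  
>  q0     q1   q0   q2 
   q1     q3   q4   q5 
   q2     q6   q2   q7 
 * q3     q3   q4   q5 
 * q4     q1   q0   q2 
 * q5     q6   q2   q7 
   q6     q8   q5   q9 
   q7    q10   q7  q11 
 * q8     q8   q5   q9 
 * q9    q10   q7  q11 
   q10   q12   q9  q11 
   q11   q11  q11  q11 
 * q12   q12   q9  q11 
(> = start, * = accepting)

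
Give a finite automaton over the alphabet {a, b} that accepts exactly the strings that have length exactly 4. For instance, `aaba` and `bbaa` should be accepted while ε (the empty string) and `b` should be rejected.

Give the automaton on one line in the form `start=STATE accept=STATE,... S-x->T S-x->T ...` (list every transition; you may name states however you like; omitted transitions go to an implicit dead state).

Count input length up to 5: every symbol moves from s0 toward s5, which means 'more than 4' and absorbs. Accept from {s4}.
6 states suffice.
        a   b  
>  s0   s1  s1 
   s1   s2  s2 
   s2   s3  s3 
   s3   s4  s4 
 * s4   s5  s5 
   s5   s5  s5 
(> = start, * = accepting)

start=s0 accept=s4 s0-a->s1 s0-b->s1 s1-a->s2 s1-b->s2 s2-a->s3 s2-b->s3 s3-a->s4 s3-b->s4 s4-a->s5 s4-b->s5 s5-a->s5 s5-b->s5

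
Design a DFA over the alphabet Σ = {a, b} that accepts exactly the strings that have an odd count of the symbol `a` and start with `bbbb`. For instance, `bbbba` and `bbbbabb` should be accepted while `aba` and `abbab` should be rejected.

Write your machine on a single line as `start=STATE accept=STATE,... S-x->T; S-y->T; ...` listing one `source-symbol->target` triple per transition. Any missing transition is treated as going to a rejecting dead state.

Handle the two conditions separately and then intersect. One (2 states) tracks the count of `a`s modulo 2; the other (6 states) tracks whether the input so far still matches the prefix `bbbb`. Each combined state is a pair, one component from each; accept when both components accept. After merging equivalent states the machine shrinks.
        a   b  
>  S0   S1  S2 
   S1   S1  S1 
   S2   S1  S3 
   S3   S1  S4 
   S4   S1  S5 
   S5   S6  S5 
 * S6   S5  S6 
(> = start, * = accepting)

start=S0; accept=S6; S0-a->S1; S0-b->S2; S1-a->S1; S1-b->S1; S2-a->S1; S2-b->S3; S3-a->S1; S3-b->S4; S4-a->S1; S4-b->S5; S5-a->S6; S5-b->S5; S6-a->S5; S6-b->S6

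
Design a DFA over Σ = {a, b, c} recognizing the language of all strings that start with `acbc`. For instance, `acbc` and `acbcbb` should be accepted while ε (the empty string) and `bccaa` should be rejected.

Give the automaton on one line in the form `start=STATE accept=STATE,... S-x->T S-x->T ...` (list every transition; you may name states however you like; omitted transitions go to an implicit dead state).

start=q0 accept=q4 q0-a->q1 q0-b->q5 q0-c->q5 q1-a->q5 q1-b->q5 q1-c->q2 q2-a->q5 q2-b->q3 q2-c->q5 q3-a->q5 q3-b->q5 q3-c->q4 q4-a->q4 q4-b->q4 q4-c->q4 q5-a->q5 q5-b->q5 q5-c->q5

Check the first 4 symbols one by one: q0 through q3 record how many have matched `acbc` so far; any wrong symbol goes to the dead state q5. After all 4 match we enter the accepting sink q4.
        a   b   c  
>  q0   q1  q5  q5 
   q1   q5  q5  q2 
   q2   q5  q3  q5 
   q3   q5  q5  q4 
 * q4   q4  q4  q4 
   q5   q5  q5  q5 
(> = start, * = accepting)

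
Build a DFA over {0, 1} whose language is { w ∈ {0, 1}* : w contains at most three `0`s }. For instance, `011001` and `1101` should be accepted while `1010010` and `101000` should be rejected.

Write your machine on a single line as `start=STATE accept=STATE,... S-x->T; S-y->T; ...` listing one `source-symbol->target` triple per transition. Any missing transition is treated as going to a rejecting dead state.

start=s0; accept=s0,s1,s2,s3; s0-0->s1; s0-1->s0; s1-0->s2; s1-1->s1; s2-0->s3; s2-1->s2; s3-0->s4; s3-1->s3; s4-0->s4; s4-1->s4

Count `0`s, saturating at 4: states s0 through s3 mean 0 through 3 `0`s seen; s4 means more than 3. Each `0` increments (capped at s4); other symbols loop. Accept from {s0, s1, s2, s3}.
        0   1  
>* s0   s1  s0 
 * s1   s2  s1 
 * s2   s3  s2 
 * s3   s4  s3 
   s4   s4  s4 
(> = start, * = accepting)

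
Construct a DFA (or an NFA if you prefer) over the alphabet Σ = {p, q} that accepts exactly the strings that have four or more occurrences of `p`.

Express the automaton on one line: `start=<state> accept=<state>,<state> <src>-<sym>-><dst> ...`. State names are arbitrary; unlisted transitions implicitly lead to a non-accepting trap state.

start=A accept=E,F A-p->B A-q->A B-p->C B-q->B C-p->D C-q->C D-p->E D-q->D E-p->F E-q->E F-p->F F-q->F

Only the number of `p`s matters, and only up to 5. Make a chain A → B → C → D → E → F advanced by each `p` (with F absorbing); every other symbol self-loops. The accepting set is {E, F}.
With 6 states:
       p  q 
>  A   B  A 
   B   C  B 
   C   D  C 
   D   E  D 
 * E   F  E 
 * F   F  F 
(> = start, * = accepting)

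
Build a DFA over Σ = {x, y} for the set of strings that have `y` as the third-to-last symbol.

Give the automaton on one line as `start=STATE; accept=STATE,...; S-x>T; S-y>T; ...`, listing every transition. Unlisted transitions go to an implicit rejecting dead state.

Because acceptance depends on a position counted from the end, the machine has to buffer the most recent 3 symbols. Make each state the string of the last up-to-3 symbols read; on input `x` shift the window left and append `x`. Accept when the buffered window has length 3 and begins with `y`.
          x    y  
>  q0     q1   q2 
   q1     q3   q4 
   q2     q5   q6 
   q3     q7   q8 
   q4     q9  q10 
   q5    q11  q12 
   q6    q13  q14 
   q7     q7   q8 
   q8     q9  q10 
   q9    q11  q12 
   q10   q13  q14 
 * q11    q7   q8 
 * q12    q9  q10 
 * q13   q11  q12 
 * q14   q13  q14 
(> = start, * = accepting)

start=q0; accept=q11,q12,q13,q14; q0-x>q1; q0-y>q2; q1-x>q3; q1-y>q4; q2-x>q5; q2-y>q6; q3-x>q7; q3-y>q8; q4-x>q9; q4-y>q10; q5-x>q11; q5-y>q12; q6-x>q13; q6-y>q14; q7-x>q7; q7-y>q8; q8-x>q9; q8-y>q10; q9-x>q11; q9-y>q12; q10-x>q13; q10-y>q14; q11-x>q7; q11-y>q8; q12-x>q9; q12-y>q10; q13-x>q11; q13-y>q12; q14-x>q13; q14-y>q14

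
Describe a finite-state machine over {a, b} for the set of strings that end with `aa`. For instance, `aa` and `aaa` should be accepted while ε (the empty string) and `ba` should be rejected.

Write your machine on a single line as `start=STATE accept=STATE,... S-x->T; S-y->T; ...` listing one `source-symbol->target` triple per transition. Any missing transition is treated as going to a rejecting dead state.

Remember how much of `aa` the current input suffix matches. State s0 means no match yet; s1 means the last symbol is `a`; s2 means the last 2 symbols are `aa`. Only s2 accepts. On a mismatch, fall back to the longest proper suffix that is still a prefix of `aa`.
3 states suffice.
        a   b  
>  s0   s1  s0 
   s1   s2  s0 
 * s2   s2  s0 
(> = start, * = accepting)

start=s0; accept=s2; s0-a->s1; s0-b->s0; s1-a->s2; s1-b->s0; s2-a->s2; s2-b->s0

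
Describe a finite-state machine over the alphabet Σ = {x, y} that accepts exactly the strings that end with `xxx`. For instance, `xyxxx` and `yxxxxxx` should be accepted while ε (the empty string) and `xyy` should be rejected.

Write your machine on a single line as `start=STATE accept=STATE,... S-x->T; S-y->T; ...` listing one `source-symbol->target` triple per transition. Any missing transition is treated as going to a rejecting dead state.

Remember how much of `xxx` the current input suffix matches. State S0 means no match yet; S1 means the last symbol is `x`; S2 means the last 2 symbols are `xx`; S3 means the last 3 symbols are `xxx`. Only S3 accepts. On a mismatch, fall back to the longest proper suffix that is still a prefix of `xxx`.
A 4-state machine:
        x   y  
>  S0   S1  S0 
   S1   S2  S0 
   S2   S3  S0 
 * S3   S3  S0 
(> = start, * = accepting)

start=S0; accept=S3; S0-x->S1; S0-y->S0; S1-x->S2; S1-y->S0; S2-x->S3; S2-y->S0; S3-x->S3; S3-y->S0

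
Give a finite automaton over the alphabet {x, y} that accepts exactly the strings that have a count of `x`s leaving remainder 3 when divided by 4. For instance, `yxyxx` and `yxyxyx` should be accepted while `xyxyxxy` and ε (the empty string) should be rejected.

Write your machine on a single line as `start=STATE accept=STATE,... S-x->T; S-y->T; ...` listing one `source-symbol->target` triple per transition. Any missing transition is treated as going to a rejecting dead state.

Keep the running count of `x`s modulo 4: each `x` advances along the cycle q0 → q1 → q2 → q3 → q0 while other symbols loop. Accept at q3.
4 states suffice.
        x   y  
>  q0   q1  q0 
   q1   q2  q1 
   q2   q3  q2 
 * q3   q0  q3 
(> = start, * = accepting)

start=q0; accept=q3; q0-x->q1; q0-y->q0; q1-x->q2; q1-y->q1; q2-x->q3; q2-y->q2; q3-x->q0; q3-y->q3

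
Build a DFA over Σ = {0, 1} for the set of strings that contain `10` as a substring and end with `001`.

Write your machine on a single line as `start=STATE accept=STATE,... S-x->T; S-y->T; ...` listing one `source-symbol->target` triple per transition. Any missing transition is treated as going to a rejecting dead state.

Run two small machines in parallel and take their product. One (3 states) tracks whether and how much of `10` has been seen; the other (4 states) tracks how much of the suffix `001` has currently been matched. Each combined state is a pair, one component from each; accept when both components accept. Equivalent product states are then merged.
        0   1  
>  s0   s0  s1 
   s1   s2  s1 
   s2   s3  s1 
   s3   s3  s4 
 * s4   s2  s1 
(> = start, * = accepting)

start=s0; accept=s4; s0-0->s0; s0-1->s1; s1-0->s2; s1-1->s1; s2-0->s3; s2-1->s1; s3-0->s3; s3-1->s4; s4-0->s2; s4-1->s1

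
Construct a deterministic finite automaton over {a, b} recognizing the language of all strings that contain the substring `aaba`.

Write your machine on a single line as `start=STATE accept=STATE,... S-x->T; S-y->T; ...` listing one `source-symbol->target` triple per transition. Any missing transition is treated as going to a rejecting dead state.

Track how much of `aaba` has been matched so far: state q0 is no progress, q4 is the absorbing accept state reached once `aaba` has occurred. Intermediate states record partial matches; on a mismatch, fall back to the longest reusable overlap.
5 states suffice.
        a   b  
>  q0   q1  q0 
   q1   q2  q0 
   q2   q2  q3 
   q3   q4  q0 
 * q4   q4  q4 
(> = start, * = accepting)

start=q0; accept=q4; q0-a->q1; q0-b->q0; q1-a->q2; q1-b->q0; q2-a->q2; q2-b->q3; q3-a->q4; q3-b->q0; q4-a->q4; q4-b->q4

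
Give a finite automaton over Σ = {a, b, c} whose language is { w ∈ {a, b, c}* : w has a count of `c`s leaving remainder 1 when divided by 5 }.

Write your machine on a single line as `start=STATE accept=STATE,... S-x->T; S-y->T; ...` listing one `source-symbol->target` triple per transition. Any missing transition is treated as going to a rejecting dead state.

The only thing that matters is how many `c`s have appeared, reduced mod 5. Use one state per residue: q0 for 0, …, q4 for 4. Reading `c` moves to the next residue; anything else stays put. q1 is accepting.
        a   b   c  
>  q0   q0  q0  q1 
 * q1   q1  q1  q2 
   q2   q2  q2  q3 
   q3   q3  q3  q4 
   q4   q4  q4  q0 
(> = start, * = accepting)

start=q0; accept=q1; q0-a->q0; q0-b->q0; q0-c->q1; q1-a->q1; q1-b->q1; q1-c->q2; q2-a->q2; q2-b->q2; q2-c->q3; q3-a->q3; q3-b->q3; q3-c->q4; q4-a->q4; q4-b->q4; q4-c->q0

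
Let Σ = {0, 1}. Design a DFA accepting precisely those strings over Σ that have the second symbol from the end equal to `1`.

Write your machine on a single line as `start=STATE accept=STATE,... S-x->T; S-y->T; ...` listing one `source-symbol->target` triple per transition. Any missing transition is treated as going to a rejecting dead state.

A DFA must remember the last 2 symbols (since which symbol is second-to-last isn't known until the input ends). Use one state per possible window of the last ≤2 symbols; accept from those whose window starts with `1`.
        0   1  
>  s0   s1  s2 
   s1   s3  s4 
   s2   s5  s6 
   s3   s3  s4 
   s4   s5  s6 
 * s5   s3  s4 
 * s6   s5  s6 
(> = start, * = accepting)

start=s0; accept=s5,s6; s0-0->s1; s0-1->s2; s1-0->s3; s1-1->s4; s2-0->s5; s2-1->s6; s3-0->s3; s3-1->s4; s4-0->s5; s4-1->s6; s5-0->s3; s5-1->s4; s6-0->s5; s6-1->s6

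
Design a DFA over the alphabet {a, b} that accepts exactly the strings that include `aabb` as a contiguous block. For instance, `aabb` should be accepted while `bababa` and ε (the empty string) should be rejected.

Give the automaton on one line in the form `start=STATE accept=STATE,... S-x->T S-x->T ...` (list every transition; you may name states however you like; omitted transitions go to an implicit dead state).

start=q0 accept=q4 q0-a->q1 q0-b->q0 q1-a->q2 q1-b->q0 q2-a->q2 q2-b->q3 q3-a->q1 q3-b->q4 q4-a->q4 q4-b->q4

States q0..q3 record the length of the longest prefix of `aabb` that matches the current input suffix. Reaching q4 means `aabb` has been seen, and we stay there forever. Accept from q4.
        a   b  
>  q0   q1  q0 
   q1   q2  q0 
   q2   q2  q3 
   q3   q1  q4 
 * q4   q4  q4 
(> = start, * = accepting)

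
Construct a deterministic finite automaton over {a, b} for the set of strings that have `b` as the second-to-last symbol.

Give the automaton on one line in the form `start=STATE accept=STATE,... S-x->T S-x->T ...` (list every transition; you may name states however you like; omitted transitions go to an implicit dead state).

start=q0 accept=q5,q6 q0-a->q1 q0-b->q2 q1-a->q3 q1-b->q4 q2-a->q5 q2-b->q6 q3-a->q3 q3-b->q4 q4-a->q5 q4-b->q6 q5-a->q3 q5-b->q4 q6-a->q5 q6-b->q6

A DFA must remember the last 2 symbols (since which symbol is second-to-last isn't known until the input ends). Use one state per possible window of the last ≤2 symbols; accept from those whose window starts with `b`.
        a   b  
>  q0   q1  q2 
   q1   q3  q4 
   q2   q5  q6 
   q3   q3  q4 
   q4   q5  q6 
 * q5   q3  q4 
 * q6   q5  q6 
(> = start, * = accepting)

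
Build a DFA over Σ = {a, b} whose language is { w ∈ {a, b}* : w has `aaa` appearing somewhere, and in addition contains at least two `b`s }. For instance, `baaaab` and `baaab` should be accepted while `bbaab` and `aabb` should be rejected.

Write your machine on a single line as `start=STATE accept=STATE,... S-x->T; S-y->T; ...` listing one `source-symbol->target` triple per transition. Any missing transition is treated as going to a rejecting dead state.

Handle the two conditions separately and then intersect. The first has 4 states tracking whether and how much of `aaa` has been seen; the second has 4 states tracking the count of `b`s, saturating at 3. A product state is a pair (one from each), accepting exactly when both do. Minimizing collapses redundant product states.
12 states suffice.
          a    b  
>  q0     q1   q2 
   q1     q3   q2 
   q2     q4   q5 
   q3     q6   q2 
   q4     q7   q5 
   q5     q8   q5 
   q6     q6   q9 
   q7     q9   q5 
   q8    q10   q5 
   q9     q9  q11 
   q10   q11   q5 
 * q11   q11  q11 
(> = start, * = accepting)

start=q0; accept=q11; q0-a->q1; q0-b->q2; q1-a->q3; q1-b->q2; q2-a->q4; q2-b->q5; q3-a->q6; q3-b->q2; q4-a->q7; q4-b->q5; q5-a->q8; q5-b->q5; q6-a->q6; q6-b->q9; q7-a->q9; q7-b->q5; q8-a->q10; q8-b->q5; q9-a->q9; q9-b->q11; q10-a->q11; q10-b->q5; q11-a->q11; q11-b->q11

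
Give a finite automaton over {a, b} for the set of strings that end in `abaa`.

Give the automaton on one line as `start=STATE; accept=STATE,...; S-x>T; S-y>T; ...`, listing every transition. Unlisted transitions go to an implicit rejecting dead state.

start=q0; accept=q4; q0-a>q1; q0-b>q0; q1-a>q1; q1-b>q2; q2-a>q3; q2-b>q0; q3-a>q4; q3-b>q2; q4-a>q1; q4-b>q2

Let each state record the length of the longest suffix of the input read so far that is also a prefix of `abaa`. q1 means the last symbol is `a`; q2 means the last 2 symbols are `ab`; q3 means the last 3 symbols are `aba`; q4 means the last 4 symbols are `abaa`. Accept only at q4, where the string currently ends in `abaa`.
With 5 states:
        a   b  
>  q0   q1  q0 
   q1   q1  q2 
   q2   q3  q0 
   q3   q4  q2 
 * q4   q1  q2 
(> = start, * = accepting)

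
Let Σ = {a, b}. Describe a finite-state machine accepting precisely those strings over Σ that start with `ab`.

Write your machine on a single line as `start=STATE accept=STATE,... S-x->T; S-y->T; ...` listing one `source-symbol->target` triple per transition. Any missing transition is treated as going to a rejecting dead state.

Check the first 2 symbols one by one: s0 through s1 record how many have matched `ab` so far; any wrong symbol goes to the dead state s3. After all 2 match we enter the accepting sink s2.
With 4 states:
        a   b  
>  s0   s1  s3 
   s1   s3  s2 
 * s2   s2  s2 
   s3   s3  s3 
(> = start, * = accepting)

start=s0; accept=s2; s0-a->s1; s0-b->s3; s1-a->s3; s1-b->s2; s2-a->s2; s2-b->s2; s3-a->s3; s3-b->s3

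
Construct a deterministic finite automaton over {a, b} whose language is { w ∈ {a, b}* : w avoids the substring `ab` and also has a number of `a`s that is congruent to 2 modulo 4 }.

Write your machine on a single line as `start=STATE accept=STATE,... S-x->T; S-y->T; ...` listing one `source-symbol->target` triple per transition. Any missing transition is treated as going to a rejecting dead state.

start=q0; accept=q2; q0-a->q1; q0-b->q0; q1-a->q2; q1-b->q3; q2-a->q4; q2-b->q3; q3-a->q3; q3-b->q3; q4-a->q5; q4-b->q3; q5-a->q1; q5-b->q3

Handle the two conditions separately and then intersect. One (3 states) tracks partial matches of the forbidden pattern `ab`; the other (4 states) tracks the count of `a`s modulo 4. Each combined state is a pair, one component from each; accept when both components accept. Minimizing collapses redundant product states.
A 6-state machine:
        a   b  
>  q0   q1  q0 
   q1   q2  q3 
 * q2   q4  q3 
   q3   q3  q3 
   q4   q5  q3 
   q5   q1  q3 
(> = start, * = accepting)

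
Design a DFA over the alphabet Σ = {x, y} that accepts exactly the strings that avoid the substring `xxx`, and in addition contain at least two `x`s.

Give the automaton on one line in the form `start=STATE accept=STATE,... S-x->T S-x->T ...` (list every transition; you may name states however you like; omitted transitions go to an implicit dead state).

start=S0 accept=S2,S5,S6,S7,S8,S9 S0-x->S1 S0-y->S0 S1-x->S2 S1-y->S3 S2-x->S4 S2-y->S5 S3-x->S6 S3-y->S3 S4-x->S4 S4-y->S4 S5-x->S7 S5-y->S5 S6-x->S8 S6-y->S5 S7-x->S8 S7-y->S9 S8-x->S4 S8-y->S9 S9-x->S7 S9-y->S9

Run two small machines in parallel and take their product. One (4 states) tracks partial matches of the forbidden pattern `xxx`; the other (4 states) tracks the count of `x`s, saturating at 3. Each combined state is a pair, one component from each; accept when both components accept.
        x   y  
>  S0   S1  S0 
   S1   S2  S3 
 * S2   S4  S5 
   S3   S6  S3 
   S4   S4  S4 
 * S5   S7  S5 
 * S6   S8  S5 
 * S7   S8  S9 
 * S8   S4  S9 
 * S9   S7  S9 
(> = start, * = accepting)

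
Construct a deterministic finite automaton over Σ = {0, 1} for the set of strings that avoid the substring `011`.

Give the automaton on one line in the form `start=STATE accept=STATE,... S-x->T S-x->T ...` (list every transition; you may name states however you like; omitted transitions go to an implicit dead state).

This is the complement of 'contains `011`'. Use the same substring-matching states — S0 through S3 holding how much of `011` has just been matched — but flip the accepting set: everything except the trap S3 accepts.
        0   1  
>* S0   S1  S0 
 * S1   S1  S2 
 * S2   S1  S3 
   S3   S3  S3 
(> = start, * = accepting)

start=S0 accept=S0,S1,S2 S0-0->S1 S0-1->S0 S1-0->S1 S1-1->S2 S2-0->S1 S2-1->S3 S3-0->S3 S3-1->S3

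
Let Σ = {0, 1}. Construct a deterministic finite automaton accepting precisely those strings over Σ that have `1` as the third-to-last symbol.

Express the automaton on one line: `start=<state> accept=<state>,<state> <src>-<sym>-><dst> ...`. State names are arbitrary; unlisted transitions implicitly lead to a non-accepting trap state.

start=s0 accept=s11,s12,s13,s14 s0-0->s1 s0-1->s2 s1-0->s3 s1-1->s4 s2-0->s5 s2-1->s6 s3-0->s7 s3-1->s8 s4-0->s9 s4-1->s10 s5-0->s11 s5-1->s12 s6-0->s13 s6-1->s14 s7-0->s7 s7-1->s8 s8-0->s9 s8-1->s10 s9-0->s11 s9-1->s12 s10-0->s13 s10-1->s14 s11-0->s7 s11-1->s8 s12-0->s9 s12-1->s10 s13-0->s11 s13-1->s12 s14-0->s13 s14-1->s14

A DFA must remember the last 3 symbols (since which symbol is third-to-last isn't known until the input ends). Use one state per possible window of the last ≤3 symbols; accept from those whose window starts with `1`.
A 15-state machine:
          0    1  
>  s0     s1   s2 
   s1     s3   s4 
   s2     s5   s6 
   s3     s7   s8 
   s4     s9  s10 
   s5    s11  s12 
   s6    s13  s14 
   s7     s7   s8 
   s8     s9  s10 
   s9    s11  s12 
   s10   s13  s14 
 * s11    s7   s8 
 * s12    s9  s10 
 * s13   s11  s12 
 * s14   s13  s14 
(> = start, * = accepting)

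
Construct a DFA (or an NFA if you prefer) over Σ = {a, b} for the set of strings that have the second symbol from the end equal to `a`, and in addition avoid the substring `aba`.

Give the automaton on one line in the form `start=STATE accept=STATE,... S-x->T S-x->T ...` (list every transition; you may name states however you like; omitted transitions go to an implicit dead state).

Build one automaton per condition and run them in lockstep. One (7 states) tracks the last 2 symbols read; the other (4 states) tracks partial matches of the forbidden pattern `aba`. Each combined state is a pair, one component from each; accept when both components accept. After merging equivalent states the machine shrinks.
5 states suffice.
        a   b  
>  s0   s1  s0 
   s1   s2  s3 
 * s2   s2  s3 
 * s3   s4  s0 
   s4   s4  s4 
(> = start, * = accepting)

start=s0 accept=s2,s3 s0-a->s1 s0-b->s0 s1-a->s2 s1-b->s3 s2-a->s2 s2-b->s3 s3-a->s4 s3-b->s0 s4-a->s4 s4-b->s4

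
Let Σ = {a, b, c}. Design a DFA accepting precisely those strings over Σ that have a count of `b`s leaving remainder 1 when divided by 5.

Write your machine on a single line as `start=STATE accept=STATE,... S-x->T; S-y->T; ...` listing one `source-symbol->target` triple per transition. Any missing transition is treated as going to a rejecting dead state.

Keep the running count of `b`s modulo 5: each `b` advances along the cycle S0 → S1 → S2 → S3 → S4 → S0 while other symbols loop. Accept at S1.
        a   b   c  
>  S0   S0  S1  S0 
 * S1   S1  S2  S1 
   S2   S2  S3  S2 
   S3   S3  S4  S3 
   S4   S4  S0  S4 
(> = start, * = accepting)

start=S0; accept=S1; S0-a->S0; S0-b->S1; S0-c->S0; S1-a->S1; S1-b->S2; S1-c->S1; S2-a->S2; S2-b->S3; S2-c->S2; S3-a->S3; S3-b->S4; S3-c->S3; S4-a->S4; S4-b->S0; S4-c->S4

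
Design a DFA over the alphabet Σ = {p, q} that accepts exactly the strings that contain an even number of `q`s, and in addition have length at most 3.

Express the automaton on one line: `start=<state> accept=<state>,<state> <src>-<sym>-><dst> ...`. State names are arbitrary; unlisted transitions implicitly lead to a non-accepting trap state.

Run two small machines in parallel and take their product. One (2 states) tracks the count of `q`s modulo 2; the other (5 states) tracks the input length, saturating at 4. Each combined state is a pair, one component from each; accept when both components accept.
With 9 states:
       p  q 
>* A   B  C 
 * B   D  E 
   C   E  D 
 * D   F  G 
   E   G  F 
 * F   H  I 
   G   I  H 
   H   H  I 
   I   I  H 
(> = start, * = accepting)

start=A accept=A,B,D,F A-p->B A-q->C B-p->D B-q->E C-p->E C-q->D D-p->F D-q->G E-p->G E-q->F F-p->H F-q->I G-p->I G-q->H H-p->H H-q->I I-p->I I-q->H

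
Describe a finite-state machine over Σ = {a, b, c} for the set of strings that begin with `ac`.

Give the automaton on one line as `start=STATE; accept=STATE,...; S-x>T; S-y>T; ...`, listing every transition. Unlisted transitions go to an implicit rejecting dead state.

start=s0; accept=s2; s0-a>s1; s0-b>s3; s0-c>s3; s1-a>s3; s1-b>s3; s1-c>s2; s2-a>s2; s2-b>s2; s2-c>s2; s3-a>s3; s3-b>s3; s3-c>s3

Check the first 2 symbols one by one: s0 through s1 record how many have matched `ac` so far; any wrong symbol goes to the dead state s3. After all 2 match we enter the accepting sink s2.
        a   b   c  
>  s0   s1  s3  s3 
   s1   s3  s3  s2 
 * s2   s2  s2  s2 
   s3   s3  s3  s3 
(> = start, * = accepting)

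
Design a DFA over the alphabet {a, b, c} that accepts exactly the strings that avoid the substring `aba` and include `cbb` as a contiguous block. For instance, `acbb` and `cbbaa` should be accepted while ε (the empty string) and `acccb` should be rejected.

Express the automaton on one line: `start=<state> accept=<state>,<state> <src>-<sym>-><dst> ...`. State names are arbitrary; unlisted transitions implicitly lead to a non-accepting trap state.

Handle the two conditions separately and then intersect. The first has 4 states tracking partial matches of the forbidden pattern `aba`; the second has 4 states tracking whether and how much of `cbb` has been seen. A product state is a pair (one from each), accepting exactly when both do. After merging equivalent states the machine shrinks.
9 states suffice.
        a   b   c  
>  q0   q1  q0  q2 
   q1   q1  q3  q2 
   q2   q1  q4  q2 
   q3   q5  q0  q2 
   q4   q1  q6  q2 
   q5   q5  q5  q5 
 * q6   q7  q6  q6 
 * q7   q7  q8  q6 
 * q8   q5  q6  q6 
(> = start, * = accepting)

start=q0 accept=q6,q7,q8 q0-a->q1 q0-b->q0 q0-c->q2 q1-a->q1 q1-b->q3 q1-c->q2 q2-a->q1 q2-b->q4 q2-c->q2 q3-a->q5 q3-b->q0 q3-c->q2 q4-a->q1 q4-b->q6 q4-c->q2 q5-a->q5 q5-b->q5 q5-c->q5 q6-a->q7 q6-b->q6 q6-c->q6 q7-a->q7 q7-b->q8 q7-c->q6 q8-a->q5 q8-b->q6 q8-c->q6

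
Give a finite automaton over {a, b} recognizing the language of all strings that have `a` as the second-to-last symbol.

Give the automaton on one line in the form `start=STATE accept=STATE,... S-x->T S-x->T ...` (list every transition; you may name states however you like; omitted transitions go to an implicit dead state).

start=S0 accept=S3,S4 S0-a->S1 S0-b->S2 S1-a->S3 S1-b->S4 S2-a->S5 S2-b->S6 S3-a->S3 S3-b->S4 S4-a->S5 S4-b->S6 S5-a->S3 S5-b->S4 S6-a->S5 S6-b->S6

Because acceptance depends on a position counted from the end, the machine has to buffer the most recent 2 symbols. Make each state the string of the last up-to-2 symbols read; on input `x` shift the window left and append `x`. Accept when the buffered window has length 2 and begins with `a`.
        a   b  
>  S0   S1  S2 
   S1   S3  S4 
   S2   S5  S6 
 * S3   S3  S4 
 * S4   S5  S6 
   S5   S3  S4 
   S6   S5  S6 
(> = start, * = accepting)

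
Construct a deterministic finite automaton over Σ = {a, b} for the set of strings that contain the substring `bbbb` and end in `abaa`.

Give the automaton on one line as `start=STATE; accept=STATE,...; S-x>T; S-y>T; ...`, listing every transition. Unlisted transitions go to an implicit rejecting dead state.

Run two small machines in parallel and take their product. One (5 states) tracks whether and how much of `bbbb` has been seen; the other (5 states) tracks how much of the suffix `abaa` has currently been matched. Each combined state is a pair, one component from each; accept when both components accept.
A 13-state machine:
          a    b  
>  q0     q1   q2 
   q1     q1   q3 
   q2     q1   q4 
   q3     q5   q4 
   q4     q1   q6 
   q5     q7   q3 
   q6     q1   q8 
   q7     q1   q3 
   q8     q9   q8 
   q9     q9  q10 
   q10   q11   q8 
   q11   q12  q10 
 * q12    q9  q10 
(> = start, * = accepting)

start=q0; accept=q12; q0-a>q1; q0-b>q2; q1-a>q1; q1-b>q3; q2-a>q1; q2-b>q4; q3-a>q5; q3-b>q4; q4-a>q1; q4-b>q6; q5-a>q7; q5-b>q3; q6-a>q1; q6-b>q8; q7-a>q1; q7-b>q3; q8-a>q9; q8-b>q8; q9-a>q9; q9-b>q10; q10-a>q11; q10-b>q8; q11-a>q12; q11-b>q10; q12-a>q9; q12-b>q10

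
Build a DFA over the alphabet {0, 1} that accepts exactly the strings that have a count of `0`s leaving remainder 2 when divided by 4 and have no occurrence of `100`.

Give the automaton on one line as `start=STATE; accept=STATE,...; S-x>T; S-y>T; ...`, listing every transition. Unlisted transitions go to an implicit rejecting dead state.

Run two small machines in parallel and take their product. The first has 4 states tracking the count of `0`s modulo 4; the second has 4 states tracking partial matches of the forbidden pattern `100`. A product state is a pair (one from each), accepting exactly when both do. Minimizing collapses redundant product states.
          0    1  
>  s0     s1   s2 
   s1     s3   s4 
   s2     s5   s2 
 * s3     s6   s7 
   s4     s8   s4 
   s5     s9   s4 
   s6     s0  s10 
 * s7    s11   s7 
 * s8     s9   s7 
   s9     s9   s9 
   s10   s12  s10 
   s11    s9  s10 
   s12    s9   s2 
(> = start, * = accepting)

start=s0; accept=s3,s7,s8; s0-0>s1; s0-1>s2; s1-0>s3; s1-1>s4; s2-0>s5; s2-1>s2; s3-0>s6; s3-1>s7; s4-0>s8; s4-1>s4; s5-0>s9; s5-1>s4; s6-0>s0; s6-1>s10; s7-0>s11; s7-1>s7; s8-0>s9; s8-1>s7; s9-0>s9; s9-1>s9; s10-0>s12; s10-1>s10; s11-0>s9; s11-1>s10; s12-0>s9; s12-1>s2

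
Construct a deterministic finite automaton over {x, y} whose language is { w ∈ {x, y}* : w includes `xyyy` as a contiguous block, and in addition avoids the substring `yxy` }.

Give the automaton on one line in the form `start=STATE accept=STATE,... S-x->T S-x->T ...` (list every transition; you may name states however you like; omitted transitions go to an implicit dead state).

start=q0 accept=q7,q10,q12 q0-x->q1 q0-y->q2 q1-x->q1 q1-y->q3 q2-x->q4 q2-y->q2 q3-x->q4 q3-y->q5 q4-x->q1 q4-y->q6 q5-x->q4 q5-y->q7 q6-x->q8 q6-y->q9 q7-x->q10 q7-y->q7 q8-x->q8 q8-y->q6 q9-x->q8 q9-y->q11 q10-x->q12 q10-y->q11 q11-x->q11 q11-y->q11 q12-x->q12 q12-y->q7

Handle the two conditions separately and then intersect. The first has 5 states tracking whether and how much of `xyyy` has been seen; the second has 4 states tracking partial matches of the forbidden pattern `yxy`. A product state is a pair (one from each), accepting exactly when both do.
A 13-state machine:
          x    y  
>  q0     q1   q2 
   q1     q1   q3 
   q2     q4   q2 
   q3     q4   q5 
   q4     q1   q6 
   q5     q4   q7 
   q6     q8   q9 
 * q7    q10   q7 
   q8     q8   q6 
   q9     q8  q11 
 * q10   q12  q11 
   q11   q11  q11 
 * q12   q12   q7 
(> = start, * = accepting)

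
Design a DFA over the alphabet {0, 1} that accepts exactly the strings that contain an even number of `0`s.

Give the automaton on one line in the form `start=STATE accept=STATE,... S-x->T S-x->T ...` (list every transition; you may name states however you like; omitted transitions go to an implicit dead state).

The only thing that matters is how many `0`s have appeared, reduced mod 2. Use one state per residue: q0 for 0, …, q1 for 1. Reading `0` moves to the next residue; anything else stays put. q0 is accepting.
2 states suffice.
        0   1  
>* q0   q1  q0 
   q1   q0  q1 
(> = start, * = accepting)

start=q0 accept=q0 q0-0->q1 q0-1->q0 q1-0->q0 q1-1->q1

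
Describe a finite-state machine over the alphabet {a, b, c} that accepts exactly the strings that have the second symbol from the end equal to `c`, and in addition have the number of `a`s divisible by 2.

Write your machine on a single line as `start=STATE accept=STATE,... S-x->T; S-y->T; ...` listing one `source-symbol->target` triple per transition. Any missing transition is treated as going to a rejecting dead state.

start=s0; accept=s11,s12,s19; s0-a->s1; s0-b->s2; s0-c->s3; s1-a->s4; s1-b->s5; s1-c->s6; s2-a->s7; s2-b->s8; s2-c->s9; s3-a->s10; s3-b->s11; s3-c->s12; s4-a->s13; s4-b->s14; s4-c->s15; s5-a->s16; s5-b->s17; s5-c->s18; s6-a->s19; s6-b->s20; s6-c->s21; s7-a->s4; s7-b->s5; s7-c->s6; s8-a->s7; s8-b->s8; s8-c->s9; s9-a->s10; s9-b->s11; s9-c->s12; s10-a->s4; s10-b->s5; s10-c->s6; s11-a->s7; s11-b->s8; s11-c->s9; s12-a->s10; s12-b->s11; s12-c->s12; s13-a->s4; s13-b->s5; s13-c->s6; s14-a->s7; s14-b->s8; s14-c->s9; s15-a->s10; s15-b->s11; s15-c->s12; s16-a->s13; s16-b->s14; s16-c->s15; s17-a->s16; s17-b->s17; s17-c->s18; s18-a->s19; s18-b->s20; s18-c->s21; s19-a->s13; s19-b->s14; s19-c->s15; s20-a->s16; s20-b->s17; s20-c->s18; s21-a->s19; s21-b->s20; s21-c->s21

Build one automaton per condition and run them in lockstep. One (13 states) tracks the last 2 symbols read; the other (2 states) tracks the count of `a`s modulo 2. Each combined state is a pair, one component from each; accept when both components accept.
With 22 states:
          a    b    c  
>  s0     s1   s2   s3 
   s1     s4   s5   s6 
   s2     s7   s8   s9 
   s3    s10  s11  s12 
   s4    s13  s14  s15 
   s5    s16  s17  s18 
   s6    s19  s20  s21 
   s7     s4   s5   s6 
   s8     s7   s8   s9 
   s9    s10  s11  s12 
   s10    s4   s5   s6 
 * s11    s7   s8   s9 
 * s12   s10  s11  s12 
   s13    s4   s5   s6 
   s14    s7   s8   s9 
   s15   s10  s11  s12 
   s16   s13  s14  s15 
   s17   s16  s17  s18 
   s18   s19  s20  s21 
 * s19   s13  s14  s15 
   s20   s16  s17  s18 
   s21   s19  s20  s21 
(> = start, * = accepting)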